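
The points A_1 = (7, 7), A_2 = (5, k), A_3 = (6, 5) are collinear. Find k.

The three points are collinear iff det[A_1A_2; A_1A_3] = 0.
This determinant is linear in k: (1)k + (-3) = 0, so k = 3.

3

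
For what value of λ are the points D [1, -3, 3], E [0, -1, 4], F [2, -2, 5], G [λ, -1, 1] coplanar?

-3

Coplanarity ⇔ det[DE; DF; DG] = 0.
Expanding, this is linear in λ: (3)λ + (9) = 0.
So λ = -3.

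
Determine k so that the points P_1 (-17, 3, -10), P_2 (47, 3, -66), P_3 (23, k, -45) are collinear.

Collinearity requires P_1P_2 × P_1P_3 = 0; each component is linear in k.
The x-component gives (56)k + (-168) = 0, so k = 3.
The remaining components then also vanish.

3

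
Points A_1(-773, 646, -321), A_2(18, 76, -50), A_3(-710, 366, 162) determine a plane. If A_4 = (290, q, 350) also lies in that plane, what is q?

A normal to the plane is n = A_1A_2 × A_1A_3 = (-199430, -364980, -185570).
A_4 lies in the plane iff n · A_1A_4 = 0.
This gives (-364980)q + (-100734480) = 0, so q = -276.

-276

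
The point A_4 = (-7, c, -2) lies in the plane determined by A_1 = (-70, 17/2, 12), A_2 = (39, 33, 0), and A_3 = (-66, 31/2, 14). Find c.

The plane through A_1, A_2, A_3 has equation 133x − 266y + 665z = -3591.
Substituting A_4: (-266)c + (-2261) = -3591, so c = 5.

5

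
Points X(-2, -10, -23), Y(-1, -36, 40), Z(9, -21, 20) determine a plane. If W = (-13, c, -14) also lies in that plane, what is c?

-21

Coplanarity requires XY · (XZ × XW) = 0.
XY = (1, -26, 63), XZ = (11, -11, 43); the triple product is linear in c with coefficient 650 and constant term 13650.
Setting it to zero: c = -21.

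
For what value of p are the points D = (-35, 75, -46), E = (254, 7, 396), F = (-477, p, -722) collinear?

Direction DE = (289, -68, 442). From the x-coordinate of F, the parameter along the line is τ = (-477 − (-35))/289 = -26/17.
Then p = 75 + (-26/17)·(-68) = 179.

179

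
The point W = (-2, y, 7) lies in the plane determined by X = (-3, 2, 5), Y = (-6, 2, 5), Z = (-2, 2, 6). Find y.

A normal to the plane is n = XY × XZ = (0, 3, 0).
W lies in the plane iff n · XW = 0.
This gives (3)y + (-6) = 0, so y = 2.

2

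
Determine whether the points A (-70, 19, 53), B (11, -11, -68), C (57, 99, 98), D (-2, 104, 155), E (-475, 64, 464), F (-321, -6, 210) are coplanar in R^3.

Yes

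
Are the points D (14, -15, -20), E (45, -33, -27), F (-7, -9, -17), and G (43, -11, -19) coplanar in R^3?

No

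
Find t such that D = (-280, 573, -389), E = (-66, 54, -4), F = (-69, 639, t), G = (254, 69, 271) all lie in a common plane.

-229

Normal to plane DEG: n = (-148500, 64350, 169290); plane equation n·P = 12598740.
Requiring n·F = 12598740: (169290)t + (51366150) = 12598740.
So t = -229.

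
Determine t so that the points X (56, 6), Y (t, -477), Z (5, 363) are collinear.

125

The three points are collinear iff det[XY; XZ] = 0.
This determinant is linear in t: (357)t + (-44625) = 0, so t = 125.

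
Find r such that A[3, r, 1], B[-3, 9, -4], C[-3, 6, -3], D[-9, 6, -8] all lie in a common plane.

Coplanarity ⇔ det[AB; AC; AD] = 0.
Expanding, this is linear in r: (6)r + (-54) = 0.
So r = 9.

9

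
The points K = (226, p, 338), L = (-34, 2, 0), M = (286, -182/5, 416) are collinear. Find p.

-146/5

Collinearity requires KL × KM = 0; each component is linear in p.
The x-component gives (-416)p + (-60736/5) = 0, so p = -146/5.
The remaining components then also vanish.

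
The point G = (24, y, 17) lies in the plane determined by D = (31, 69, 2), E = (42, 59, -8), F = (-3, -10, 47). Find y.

8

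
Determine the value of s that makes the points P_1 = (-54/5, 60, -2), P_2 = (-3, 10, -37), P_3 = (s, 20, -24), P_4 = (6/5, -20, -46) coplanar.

-24/5

Coplanarity ⇔ det[P_1P_2; P_1P_3; P_1P_4] = 0.
Expanding, this is linear in s: (600)s + (2880) = 0.
So s = -24/5.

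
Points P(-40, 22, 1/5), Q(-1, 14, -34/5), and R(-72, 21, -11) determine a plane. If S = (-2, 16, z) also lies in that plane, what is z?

-13/5

A normal to the plane is n = PQ × PR = (413/5, 3304/5, -295).
S lies in the plane iff n · PS = 0.
This gives (-295)z + (-767) = 0, so z = -13/5.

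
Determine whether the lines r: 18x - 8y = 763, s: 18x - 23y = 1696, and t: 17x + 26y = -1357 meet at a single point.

No

The three lines meet at one point iff the augmented coefficient matrix [aᵢ bᵢ cᵢ] has rank < 3, i.e. its determinant vanishes.
Here the determinant is -2577.
Nonzero, so no common point exists.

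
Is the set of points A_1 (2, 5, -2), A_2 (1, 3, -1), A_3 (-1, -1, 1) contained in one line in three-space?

Yes

A_1A_2 = (-1, -2, 1), A_1A_3 = (-3, -6, 3).
Each component of A_1A_3 is 3 times the corresponding component of A_1A_2, so A_1A_3 = 3·A_1A_2 and the points are collinear.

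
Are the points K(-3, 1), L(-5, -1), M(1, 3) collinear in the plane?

No

KL = (-2, -2), KM = (4, 2).
det[KL; KM] = (-2)(2) − (-2)(4) = 4.
The determinant is nonzero, so they are not collinear.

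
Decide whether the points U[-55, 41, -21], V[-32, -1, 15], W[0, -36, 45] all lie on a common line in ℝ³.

No

UV = (23, -42, 36), UW = (55, -77, 66).
UV × UW = (0, 462, 539).
The cross product is nonzero, so the points do not lie on one line.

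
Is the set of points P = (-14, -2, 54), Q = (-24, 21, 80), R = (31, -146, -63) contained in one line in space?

PQ = (-10, 23, 26), PR = (45, -144, -117).
Comparing components 2 and 3: (23)(-117) − (26)(-144) = 1053 ≠ 0, so PQ and PR are not parallel and the points are not collinear.

No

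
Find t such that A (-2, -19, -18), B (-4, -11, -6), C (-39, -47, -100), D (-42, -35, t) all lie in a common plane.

-82

Normal to plane ABC: n = (-320, -608, 352); plane equation n·P = 5856.
Requiring n·D = 5856: (352)t + (34720) = 5856.
So t = -82.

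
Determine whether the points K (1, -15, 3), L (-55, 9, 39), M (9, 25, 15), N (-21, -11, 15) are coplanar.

Yes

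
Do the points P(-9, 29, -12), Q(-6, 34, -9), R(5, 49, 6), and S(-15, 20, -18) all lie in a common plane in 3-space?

No

A normal to the plane through P, Q, R is n = PQ × PR = (30, -12, -10).
The plane has equation n·X = -498. For S: n·S = -510.
-510 ≠ -498, so S is off the plane.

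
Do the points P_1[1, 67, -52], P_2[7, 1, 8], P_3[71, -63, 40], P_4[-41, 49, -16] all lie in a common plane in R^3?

Yes

A normal to the plane through P_1, P_2, P_3 is n = P_1P_2 × P_1P_3 = (1728, 3648, 3840).
The plane has equation n·P = 46464. For P_4: n·P_4 = 46464.
Equal, so P_4 lies in the plane and all four are coplanar.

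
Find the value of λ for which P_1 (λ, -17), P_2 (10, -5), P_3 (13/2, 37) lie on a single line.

11

Collinearity: (P_1 − P_2) must be parallel to (P_3 − P_2) = (-7/2, 42).
Cross-multiplying the components: (λ − 10)·(42) = (-12)·(-7/2).
Solving gives λ = 11.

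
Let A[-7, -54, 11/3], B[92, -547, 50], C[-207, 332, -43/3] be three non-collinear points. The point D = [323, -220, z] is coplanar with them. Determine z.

A normal to the plane is n = AB × AC = (-27032/3, -22454/3, -60386).
D lies in the plane iff n · AD = 0.
This gives (-60386)z + (-1509650) = 0, so z = -25.

-25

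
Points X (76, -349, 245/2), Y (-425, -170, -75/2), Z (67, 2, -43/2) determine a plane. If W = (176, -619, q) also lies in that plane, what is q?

499/2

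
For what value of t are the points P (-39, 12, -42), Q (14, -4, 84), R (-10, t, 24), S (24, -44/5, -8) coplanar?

Coplanarity ⇔ det[PQ; PR; PS] = 0.
Expanding, this is linear in t: (-6136)t + (98176/5) = 0.
So t = 16/5.

16/5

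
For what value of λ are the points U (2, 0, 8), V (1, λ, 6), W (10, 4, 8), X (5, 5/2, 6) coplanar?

1/2

Normal to plane UWX: n = (-8, 16, 8); plane equation n·P = 48.
Requiring n·V = 48: (16)λ + (40) = 48.
So λ = 1/2.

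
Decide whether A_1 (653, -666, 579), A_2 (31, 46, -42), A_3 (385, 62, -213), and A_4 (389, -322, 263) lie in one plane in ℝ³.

No

The four points are coplanar iff the 3×3 determinant with rows A_1A_2, A_1A_3, A_1A_4 is zero.
Rows: (-622, 712, -621), (-268, 728, -792), (-264, 344, -316).
Expanding along the first row: (-622)(42400) − (712)(-124400) + (-621)(100000) = 100000.
Nonzero ⇒ not coplanar.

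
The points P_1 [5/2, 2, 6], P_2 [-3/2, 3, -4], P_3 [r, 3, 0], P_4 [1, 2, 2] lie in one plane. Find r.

Normal to plane P_1P_2P_4: n = (-4, -1, 3/2); plane equation n·P = -3.
Requiring n·P_3 = -3: (-4)r + (-3) = -3.
So r = 0.

0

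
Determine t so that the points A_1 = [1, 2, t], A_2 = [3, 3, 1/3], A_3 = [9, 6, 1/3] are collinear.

Direction A_2A_3 = (6, 3, 0). From the x-coordinate of A_1, the parameter along the line is τ = (1 − 3)/6 = -1/3.
Then t = 1/3 + (-1/3)·(0) = 1/3.

1/3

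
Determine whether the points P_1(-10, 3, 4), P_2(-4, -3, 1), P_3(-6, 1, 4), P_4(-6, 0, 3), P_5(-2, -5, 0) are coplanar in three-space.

Yes

The plane through P_1, P_2, P_3 has normal n = P_1P_2 × P_1P_3 = (-6, -12, 12) and equation n·P = 72.
Checking the remaining points: n·P_4 = 72, n·P_5 = 72.
All equal 72, so all 5 points lie in one plane.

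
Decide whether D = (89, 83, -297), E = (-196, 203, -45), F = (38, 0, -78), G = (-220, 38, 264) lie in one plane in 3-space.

The four points are coplanar iff the 3×3 determinant with rows DE, DF, DG is zero.
Rows: (-285, 120, 252), (-51, -83, 219), (-309, -45, 561).
Expanding along the first row: (-285)(-36708) − (120)(39060) + (252)(-23352) = -110124.
Nonzero ⇒ not coplanar.

No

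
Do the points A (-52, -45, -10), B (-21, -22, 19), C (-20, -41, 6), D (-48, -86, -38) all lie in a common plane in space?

The four points are coplanar iff the 3×3 determinant with rows AB, AC, AD is zero.
Rows: (31, 23, 29), (32, 4, 16), (4, -41, -28).
Expanding along the first row: (31)(544) − (23)(-960) + (29)(-1328) = 432.
Nonzero ⇒ not coplanar.

No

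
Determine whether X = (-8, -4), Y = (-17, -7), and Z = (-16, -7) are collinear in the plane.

No

XY = (-9, -3), XZ = (-8, -3).
If collinear, XZ would be a scalar multiple of XY. But (-9)·(-3) ≠ (-3)·(-8) (difference 3), so they are not parallel; the points are not collinear.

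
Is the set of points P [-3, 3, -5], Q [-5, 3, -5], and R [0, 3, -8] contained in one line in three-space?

No

PQ = (-2, 0, 0), PR = (3, 0, -3).
Comparing components 3 and 1: (0)(3) − (-2)(-3) = -6 ≠ 0, so PQ and PR are not parallel and the points are not collinear.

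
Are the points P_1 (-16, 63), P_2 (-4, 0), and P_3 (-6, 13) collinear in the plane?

P_1P_2 = (12, -63), P_1P_3 = (10, -50).
If collinear, P_1P_3 would be a scalar multiple of P_1P_2. But (12)·(-50) ≠ (-63)·(10) (difference 30), so they are not parallel; the points are not collinear.

No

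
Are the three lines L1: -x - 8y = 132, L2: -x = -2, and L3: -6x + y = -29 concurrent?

No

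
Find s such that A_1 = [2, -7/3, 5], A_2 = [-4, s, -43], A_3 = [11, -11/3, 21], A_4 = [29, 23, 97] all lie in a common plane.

Normal to plane A_1A_3A_4: n = (-528, -396, 264); plane equation n·P = 1188.
Requiring n·A_2 = 1188: (-396)s + (-9240) = 1188.
So s = -79/3.

-79/3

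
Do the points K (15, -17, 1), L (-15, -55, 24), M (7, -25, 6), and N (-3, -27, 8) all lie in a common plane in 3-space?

The four points are coplanar iff the 3×3 determinant with rows KL, KM, KN is zero.
Rows: (-30, -38, 23), (-8, -8, 5), (-18, -10, 7).
Expanding along the first row: (-30)(-6) − (-38)(34) + (23)(-64) = 0.
Zero determinant ⇒ coplanar.

Yes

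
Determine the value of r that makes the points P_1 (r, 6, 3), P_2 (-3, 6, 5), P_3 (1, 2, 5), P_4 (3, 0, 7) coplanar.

-3

Coplanarity ⇔ det[P_1P_2; P_1P_3; P_1P_4] = 0.
Expanding, this is linear in r: (8)r + (24) = 0.
So r = -3.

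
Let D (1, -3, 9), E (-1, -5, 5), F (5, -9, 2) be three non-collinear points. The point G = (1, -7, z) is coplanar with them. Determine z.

Coplanarity requires DE · (DF × DG) = 0.
DE = (-2, -2, -4), DF = (4, -6, -7); the triple product is linear in z with coefficient 20 and constant term -60.
Setting it to zero: z = 3.

3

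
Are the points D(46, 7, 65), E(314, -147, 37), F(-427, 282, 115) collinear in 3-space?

DE = (268, -154, -28), DF = (-473, 275, 50).
Comparing components 3 and 1: (-28)(-473) − (268)(50) = -156 ≠ 0, so DE and DF are not parallel and the points are not collinear.

No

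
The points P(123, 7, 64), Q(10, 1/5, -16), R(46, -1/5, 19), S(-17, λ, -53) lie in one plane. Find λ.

17/5

The points are coplanar iff PQ · (PR × PS) = 0.
Expanding, this is linear in λ: (1075)λ + (-3655) = 0.
So λ = 17/5.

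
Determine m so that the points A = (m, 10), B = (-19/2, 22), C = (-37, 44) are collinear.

The three points are collinear iff det[AB; AC] = 0.
This determinant is linear in m: (-22)m + (121) = 0, so m = 11/2.

11/2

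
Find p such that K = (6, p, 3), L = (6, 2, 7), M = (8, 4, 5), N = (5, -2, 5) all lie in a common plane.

The points are coplanar iff KL · (KM × KN) = 0.
Expanding, this is linear in p: (-6)p + (-12) = 0.
So p = -2.

-2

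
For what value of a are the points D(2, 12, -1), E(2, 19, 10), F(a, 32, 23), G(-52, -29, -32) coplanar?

The points are coplanar iff DE · (DF × DG) = 0.
Expanding, this is linear in a: (-234)a + (3276) = 0.
So a = 14.

14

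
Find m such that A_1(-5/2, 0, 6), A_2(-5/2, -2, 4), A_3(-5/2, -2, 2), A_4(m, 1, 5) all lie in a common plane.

Normal to plane A_1A_2A_3: n = (4, 0, 0); plane equation n·P = -10.
Requiring n·A_4 = -10: (4)m + (0) = -10.
So m = -5/2.

-5/2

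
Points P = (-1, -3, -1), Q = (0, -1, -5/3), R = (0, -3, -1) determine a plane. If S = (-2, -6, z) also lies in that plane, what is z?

0

A normal to the plane is n = PQ × PR = (0, -2/3, -2).
S lies in the plane iff n · PS = 0.
This gives (-2)z + (0) = 0, so z = 0.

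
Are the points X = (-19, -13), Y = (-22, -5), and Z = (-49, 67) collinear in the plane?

XY = (-3, 8), XZ = (-30, 80).
Checking proportionality: XZ = 10·XY, so the vectors are parallel and the points are collinear.

Yes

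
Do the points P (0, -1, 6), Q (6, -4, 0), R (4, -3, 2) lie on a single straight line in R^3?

Yes

PQ = (6, -3, -6), PR = (4, -2, -4).
PQ × PR = (0, 0, 0).
The cross product vanishes, so the three points are collinear.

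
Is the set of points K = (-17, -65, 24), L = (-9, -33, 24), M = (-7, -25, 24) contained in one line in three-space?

KL = (8, 32, 0), KM = (10, 40, 0).
Each component of KM is 5/4 times the corresponding component of KL, so KM = 5/4·KL and the points are collinear.

Yes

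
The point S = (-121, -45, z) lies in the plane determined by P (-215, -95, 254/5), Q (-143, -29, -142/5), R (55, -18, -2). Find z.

-4/5

The plane through P, Q, R has equation (13068/5)x − (87912/5)y − 12276z = 2423916/5.
Substituting S: (-12276)z + (2374812/5) = 2423916/5, so z = -4/5.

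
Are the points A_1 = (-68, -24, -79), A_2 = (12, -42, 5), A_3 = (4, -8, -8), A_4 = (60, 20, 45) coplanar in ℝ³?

A normal to the plane through A_1, A_2, A_3 is n = A_1A_2 × A_1A_3 = (-2622, 368, 2576).
The plane has equation n·P = -34040. For A_4: n·A_4 = -34040.
Equal, so A_4 lies in the plane and all four are coplanar.

Yes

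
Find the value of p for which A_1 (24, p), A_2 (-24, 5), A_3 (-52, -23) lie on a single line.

53

The three points are collinear iff det[A_1A_2; A_1A_3] = 0.
This determinant is linear in p: (-28)p + (1484) = 0, so p = 53.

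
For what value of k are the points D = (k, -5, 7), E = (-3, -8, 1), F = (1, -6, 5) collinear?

3

Direction EF = (4, 2, 4). From the y-coordinate of D, the parameter along the line is τ = (-5 − (-8))/2 = 3/2.
Then k = (-3) + 3/2·(4) = 3.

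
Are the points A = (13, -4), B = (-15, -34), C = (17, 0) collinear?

AB = (-28, -30), AC = (4, 4).
det[AB; AC] = (-28)(4) − (-30)(4) = 8.
The determinant is nonzero, so they are not collinear.

No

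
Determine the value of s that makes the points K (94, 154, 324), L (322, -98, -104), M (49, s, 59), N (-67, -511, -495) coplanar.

-59

Normal to plane KLN: n = (-78232, 255640, -192192); plane equation n·P = -30255456.
Requiring n·M = -30255456: (255640)s + (-15172696) = -30255456.
So s = -59.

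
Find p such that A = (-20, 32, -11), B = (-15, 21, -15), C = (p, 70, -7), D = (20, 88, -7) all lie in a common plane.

2

The points are coplanar iff AB · (AC × AD) = 0.
Expanding, this is linear in p: (-180)p + (360) = 0.
So p = 2.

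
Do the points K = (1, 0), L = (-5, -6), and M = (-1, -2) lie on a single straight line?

KL = (-6, -6), KM = (-2, -2).
Checking proportionality: KM = 1/3·KL, so the vectors are parallel and the points are collinear.

Yes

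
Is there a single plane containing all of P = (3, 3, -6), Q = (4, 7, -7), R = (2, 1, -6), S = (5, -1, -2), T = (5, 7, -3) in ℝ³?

The plane through P, Q, R has normal n = PQ × PR = (-2, 1, 2) and equation n·X = -15.
Checking the remaining points: n·S = -15, n·T = -9.
Since n·T = -9 ≠ -15, T is off the plane and the points are not all coplanar.

No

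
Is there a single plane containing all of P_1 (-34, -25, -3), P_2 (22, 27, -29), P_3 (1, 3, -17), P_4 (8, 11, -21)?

Yes

A normal to the plane through P_1, P_2, P_3 is n = P_1P_2 × P_1P_3 = (0, -126, -252).
The plane has equation n·P = 3906. For P_4: n·P_4 = 3906.
Equal, so P_4 lies in the plane and all four are coplanar.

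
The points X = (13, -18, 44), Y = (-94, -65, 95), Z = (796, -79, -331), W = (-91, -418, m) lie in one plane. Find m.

92

The points are coplanar iff XY · (XZ × XW) = 0.
Expanding, this is linear in m: (43328)m + (-3986176) = 0.
So m = 92.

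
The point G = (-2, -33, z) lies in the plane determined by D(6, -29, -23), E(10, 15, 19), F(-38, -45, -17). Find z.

-23

The plane through D, E, F has equation 936x − 1872y + 1872z = 16848.
Substituting G: (1872)z + (59904) = 16848, so z = -23.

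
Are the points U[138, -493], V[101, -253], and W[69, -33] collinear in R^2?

No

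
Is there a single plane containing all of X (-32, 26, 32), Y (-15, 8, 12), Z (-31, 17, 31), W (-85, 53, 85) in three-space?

No

The four points are coplanar iff the 3×3 determinant with rows XY, XZ, XW is zero.
Rows: (17, -18, -20), (1, -9, -1), (-53, 27, 53).
Expanding along the first row: (17)(-450) − (-18)(0) + (-20)(-450) = 1350.
Nonzero ⇒ not coplanar.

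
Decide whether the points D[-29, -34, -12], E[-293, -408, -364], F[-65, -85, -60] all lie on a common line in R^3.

DE = (-264, -374, -352), DF = (-36, -51, -48).
DE × DF = (0, 0, 0).
The cross product vanishes, so the three points are collinear.

Yes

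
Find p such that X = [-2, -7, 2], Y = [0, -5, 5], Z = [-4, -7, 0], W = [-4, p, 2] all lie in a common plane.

-3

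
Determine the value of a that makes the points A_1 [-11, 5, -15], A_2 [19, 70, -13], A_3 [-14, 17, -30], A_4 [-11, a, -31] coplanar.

25

Normal to plane A_1A_2A_3: n = (-999, 444, 555); plane equation n·P = 4884.
Requiring n·A_4 = 4884: (444)a + (-6216) = 4884.
So a = 25.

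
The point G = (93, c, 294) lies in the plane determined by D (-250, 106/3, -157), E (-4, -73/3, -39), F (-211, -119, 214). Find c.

A normal to the plane is n = DE × DF = (-3925, -86664, -35639).
G lies in the plane iff n · DG = 0.
This gives (-86664)c + (-14357336) = 0, so c = -497/3.

-497/3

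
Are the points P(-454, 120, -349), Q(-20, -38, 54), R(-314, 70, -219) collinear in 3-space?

No

PQ = (434, -158, 403), PR = (140, -50, 130).
PQ × PR = (-390, 0, 420).
The cross product is nonzero, so the points do not lie on one line.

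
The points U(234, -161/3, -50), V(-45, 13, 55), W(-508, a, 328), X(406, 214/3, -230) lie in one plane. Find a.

-56/3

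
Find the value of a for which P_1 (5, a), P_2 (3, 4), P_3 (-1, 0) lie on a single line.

6

The three points are collinear iff det[P_1P_2; P_1P_3] = 0.
This determinant is linear in a: (-4)a + (24) = 0, so a = 6.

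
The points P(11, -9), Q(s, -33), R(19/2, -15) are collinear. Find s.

The three points are collinear iff det[PQ; PR] = 0.
This determinant is linear in s: (-6)s + (30) = 0, so s = 5.

5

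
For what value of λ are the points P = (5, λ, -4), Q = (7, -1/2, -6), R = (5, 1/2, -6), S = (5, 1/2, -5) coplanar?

The points are coplanar iff PQ · (PR × PS) = 0.
Expanding, this is linear in λ: (-2)λ + (1) = 0.
So λ = 1/2.

1/2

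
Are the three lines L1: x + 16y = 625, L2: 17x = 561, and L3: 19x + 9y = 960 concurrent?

Yes

Lines aᵢx + bᵢy = cᵢ with pairwise distinct directions are concurrent exactly when det[aᵢ bᵢ cᵢ] = 0.
Here the determinant is 0.
It vanishes, so the lines are concurrent at (33, 37).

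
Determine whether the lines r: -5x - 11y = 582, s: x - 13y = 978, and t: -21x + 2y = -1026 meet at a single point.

Intersecting r and s: solving the 2×2 system gives (x, y) = (42, -72).
Substitute into t: (-21)(42) + (2)(-72) = -1026.
This equals -1026, so (42, -72) lies on all three lines and they are concurrent.

Yes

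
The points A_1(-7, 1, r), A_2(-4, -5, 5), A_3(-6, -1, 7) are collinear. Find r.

Direction A_2A_3 = (-2, 4, 2). From the x-coordinate of A_1, the parameter along the line is τ = (-7 − (-4))/(-2) = 3/2.
Then r = 5 + 3/2·(2) = 8.

8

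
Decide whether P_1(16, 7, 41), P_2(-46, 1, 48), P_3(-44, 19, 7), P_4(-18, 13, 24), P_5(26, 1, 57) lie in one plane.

No

The plane through P_1, P_2, P_3 has normal n = P_1P_2 × P_1P_3 = (120, -2528, -1104) and equation n·P = -61040.
Checking the remaining points: n·P_4 = -61520, n·P_5 = -62336.
Since n·P_4 = -61520 ≠ -61040, P_4 is off the plane and the points are not all coplanar.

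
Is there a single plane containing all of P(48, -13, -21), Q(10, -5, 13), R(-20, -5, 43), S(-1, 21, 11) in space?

Yes

A normal to the plane through P, Q, R is n = PQ × PR = (240, 120, 240).
The plane has equation n·X = 4920. For S: n·S = 4920.
Equal, so S lies in the plane and all four are coplanar.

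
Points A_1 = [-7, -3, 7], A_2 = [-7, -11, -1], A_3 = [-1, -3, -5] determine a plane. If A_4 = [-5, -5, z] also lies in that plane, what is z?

1

Coplanarity requires A_1A_2 · (A_1A_3 × A_1A_4) = 0.
A_1A_2 = (0, -8, -8), A_1A_3 = (6, 0, -12); the triple product is linear in z with coefficient 48 and constant term -48.
Setting it to zero: z = 1.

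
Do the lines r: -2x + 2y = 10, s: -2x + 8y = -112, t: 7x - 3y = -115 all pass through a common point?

The three lines meet at one point iff the augmented coefficient matrix [aᵢ bᵢ cᵢ] has rank < 3, i.e. its determinant vanishes.
Here the determinant is -16.
Nonzero, so no common point exists.

No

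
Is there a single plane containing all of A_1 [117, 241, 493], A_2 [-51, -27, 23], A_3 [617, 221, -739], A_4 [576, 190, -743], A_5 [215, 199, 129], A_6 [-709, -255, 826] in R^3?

Yes

The plane through A_1, A_2, A_3 has normal n = A_1A_2 × A_1A_3 = (320776, -441976, 137360) and equation n·P = -1266944.
Checking the remaining points: n·A_4 = -1266944, n·A_5 = -1266944, n·A_6 = -1266944.
All equal -1266944, so all 6 points lie in one plane.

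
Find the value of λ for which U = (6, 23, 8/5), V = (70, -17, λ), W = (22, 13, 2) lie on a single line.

16/5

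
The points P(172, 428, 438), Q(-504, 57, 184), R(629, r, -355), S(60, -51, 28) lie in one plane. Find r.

-416

Coplanarity ⇔ det[PQ; PR; PS] = 0.
Expanding, this is linear in r: (248712)r + (103464192) = 0.
So r = -416.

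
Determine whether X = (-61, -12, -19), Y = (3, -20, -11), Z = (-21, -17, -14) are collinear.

XY = (64, -8, 8), XZ = (40, -5, 5).
Each component of XZ is 5/8 times the corresponding component of XY, so XZ = 5/8·XY and the points are collinear.

Yes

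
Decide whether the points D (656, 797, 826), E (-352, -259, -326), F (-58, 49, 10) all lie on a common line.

DE = (-1008, -1056, -1152), DF = (-714, -748, -816).
DE × DF = (0, 0, 0).
The cross product vanishes, so the three points are collinear.

Yes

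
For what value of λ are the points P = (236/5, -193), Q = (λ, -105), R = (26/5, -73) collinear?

82/5

The three points are collinear iff det[PQ; PR] = 0.
This determinant is linear in λ: (120)λ + (-1968) = 0, so λ = 82/5.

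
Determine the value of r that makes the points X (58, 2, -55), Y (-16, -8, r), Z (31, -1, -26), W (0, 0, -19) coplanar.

Coplanarity ⇔ det[XY; XZ; XW] = 0.
Expanding, this is linear in r: (-120)r + (4200) = 0.
So r = 35.

35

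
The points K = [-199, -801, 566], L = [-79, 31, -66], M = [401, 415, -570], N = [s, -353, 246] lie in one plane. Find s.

Normal to plane KLM: n = (-176640, -242880, -353280); plane equation n·P = 29741760.
Requiring n·N = 29741760: (-176640)s + (-1170240) = 29741760.
So s = -175.

-175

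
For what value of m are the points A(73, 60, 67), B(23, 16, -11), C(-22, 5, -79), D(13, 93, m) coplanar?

-20

The points are coplanar iff AB · (AC × AD) = 0.
Expanding, this is linear in m: (-1430)m + (-28600) = 0.
So m = -20.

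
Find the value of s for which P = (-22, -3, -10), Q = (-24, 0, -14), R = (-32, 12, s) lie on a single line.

Collinearity requires PQ × PR = 0; each component is linear in s.
The x-component gives (3)s + (90) = 0, so s = -30.
The remaining components then also vanish.

-30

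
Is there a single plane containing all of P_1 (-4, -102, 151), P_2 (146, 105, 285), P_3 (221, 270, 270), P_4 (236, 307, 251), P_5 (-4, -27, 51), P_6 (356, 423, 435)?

No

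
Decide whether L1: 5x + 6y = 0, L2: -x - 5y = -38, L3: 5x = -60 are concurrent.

Lines aᵢx + bᵢy = cᵢ with pairwise distinct directions are concurrent exactly when det[aᵢ bᵢ cᵢ] = 0.
Here the determinant is 0.
It vanishes, so the lines are concurrent at (-12, 10).

Yes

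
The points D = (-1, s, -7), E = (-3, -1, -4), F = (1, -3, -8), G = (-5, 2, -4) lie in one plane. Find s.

The points are coplanar iff DE · (DF × DG) = 0.
Expanding, this is linear in s: (-8)s + (-8) = 0.
So s = -1.

-1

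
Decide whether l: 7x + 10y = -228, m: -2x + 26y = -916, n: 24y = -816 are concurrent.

Yes

Intersecting l and m: solving the 2×2 system gives (x, y) = (16, -34).
Substitute into n: (0)(16) + (24)(-34) = -816.
This equals -816, so (16, -34) lies on all three lines and they are concurrent.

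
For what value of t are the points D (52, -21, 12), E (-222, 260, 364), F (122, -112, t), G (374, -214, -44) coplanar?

-128

Normal to plane DEG: n = (52200, 98000, -37600); plane equation n·P = 205200.
Requiring n·F = 205200: (-37600)t + (-4607600) = 205200.
So t = -128.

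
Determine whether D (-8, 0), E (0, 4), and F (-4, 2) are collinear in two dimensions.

DE = (8, 4), DF = (4, 2).
det[DE; DF] = (8)(2) − (4)(4) = 0.
The determinant is zero, so the points are collinear.

Yes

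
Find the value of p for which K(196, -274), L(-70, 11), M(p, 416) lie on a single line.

-448

The three points are collinear iff det[KL; KM] = 0.
This determinant is linear in p: (-285)p + (-127680) = 0, so p = -448.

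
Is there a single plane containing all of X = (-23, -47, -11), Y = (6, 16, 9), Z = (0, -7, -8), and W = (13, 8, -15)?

No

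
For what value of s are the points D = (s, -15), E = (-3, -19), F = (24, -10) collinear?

9

The three points are collinear iff det[DE; DF] = 0.
This determinant is linear in s: (-9)s + (81) = 0, so s = 9.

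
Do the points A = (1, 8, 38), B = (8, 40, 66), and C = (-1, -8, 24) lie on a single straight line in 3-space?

No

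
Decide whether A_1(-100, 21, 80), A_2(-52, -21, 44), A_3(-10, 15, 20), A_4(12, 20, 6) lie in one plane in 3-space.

A normal to the plane through A_1, A_2, A_3 is n = A_1A_2 × A_1A_3 = (2304, -360, 3492).
The plane has equation n·P = 41400. For A_4: n·A_4 = 41400.
Equal, so A_4 lies in the plane and all four are coplanar.

Yes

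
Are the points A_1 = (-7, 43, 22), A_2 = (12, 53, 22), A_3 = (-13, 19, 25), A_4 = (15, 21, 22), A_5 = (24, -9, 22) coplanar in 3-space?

The plane through A_1, A_2, A_3 has normal n = A_1A_2 × A_1A_3 = (30, -57, -396) and equation n·P = -11373.
Checking the remaining points: n·A_4 = -9459, n·A_5 = -7479.
Since n·A_4 = -9459 ≠ -11373, A_4 is off the plane and the points are not all coplanar.

No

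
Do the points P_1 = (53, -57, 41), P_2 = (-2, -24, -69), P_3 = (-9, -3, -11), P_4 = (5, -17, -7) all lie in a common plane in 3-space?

A normal to the plane through P_1, P_2, P_3 is n = P_1P_2 × P_1P_3 = (4224, 3960, -924).
The plane has equation n·P = -39732. For P_4: n·P_4 = -39732.
Equal, so P_4 lies in the plane and all four are coplanar.

Yes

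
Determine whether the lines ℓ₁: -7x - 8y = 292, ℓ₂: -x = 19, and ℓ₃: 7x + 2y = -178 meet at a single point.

Intersecting ℓ₁ and ℓ₂: solving the 2×2 system gives (x, y) = (-19, -159/8).
Substitute into ℓ₃: (7)(-19) + (2)(-159/8) = -691/4.
But ℓ₃ requires -178 ≠ -691/4, so the three lines have no common point.

No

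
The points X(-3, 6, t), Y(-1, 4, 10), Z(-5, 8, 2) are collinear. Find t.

Direction YZ = (-4, 4, -8). From the x-coordinate of X, the parameter along the line is τ = (-3 − (-1))/(-4) = 1/2.
Then t = 10 + 1/2·(-8) = 6.

6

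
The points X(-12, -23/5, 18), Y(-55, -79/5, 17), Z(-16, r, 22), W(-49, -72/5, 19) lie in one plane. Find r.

-6

Normal to plane XYW: n = (-21, 80, 7); plane equation n·P = 10.
Requiring n·Z = 10: (80)r + (490) = 10.
So r = -6.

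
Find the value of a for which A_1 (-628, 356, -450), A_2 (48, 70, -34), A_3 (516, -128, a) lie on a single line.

Direction A_1A_2 = (676, -286, 416). From the x-coordinate of A_3, the parameter along the line is τ = (516 − (-628))/676 = 22/13.
Then a = (-450) + 22/13·(416) = 254.

254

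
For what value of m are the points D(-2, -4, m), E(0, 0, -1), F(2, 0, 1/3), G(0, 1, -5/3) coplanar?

Coplanarity ⇔ det[DE; DF; DG] = 0.
Expanding, this is linear in m: (-2)m + (2/3) = 0.
So m = 1/3.

1/3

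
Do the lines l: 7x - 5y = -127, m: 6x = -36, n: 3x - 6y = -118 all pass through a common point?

No

Lines aᵢx + bᵢy = cᵢ with pairwise distinct directions are concurrent exactly when det[aᵢ bᵢ cᵢ] = 0.
Here the determinant is 60.
Nonzero, so no common point exists.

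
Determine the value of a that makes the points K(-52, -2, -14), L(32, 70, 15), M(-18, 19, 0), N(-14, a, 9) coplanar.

Normal to plane KLM: n = (399, -190, -684); plane equation n·P = -10792.
Requiring n·N = -10792: (-190)a + (-11742) = -10792.
So a = -5.

-5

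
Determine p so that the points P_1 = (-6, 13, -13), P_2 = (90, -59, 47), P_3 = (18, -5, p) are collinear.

Direction P_1P_2 = (96, -72, 60). From the x-coordinate of P_3, the parameter along the line is τ = (18 − (-6))/96 = 1/4.
Then p = (-13) + 1/4·(60) = 2.

2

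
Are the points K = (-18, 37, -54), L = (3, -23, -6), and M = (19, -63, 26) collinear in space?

No

KL = (21, -60, 48), KM = (37, -100, 80).
Comparing components 3 and 1: (48)(37) − (21)(80) = 96 ≠ 0, so KL and KM are not parallel and the points are not collinear.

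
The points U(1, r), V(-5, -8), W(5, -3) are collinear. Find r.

-5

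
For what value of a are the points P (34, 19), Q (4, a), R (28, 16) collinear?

The three points are collinear iff det[PQ; PR] = 0.
This determinant is linear in a: (6)a + (-24) = 0, so a = 4.

4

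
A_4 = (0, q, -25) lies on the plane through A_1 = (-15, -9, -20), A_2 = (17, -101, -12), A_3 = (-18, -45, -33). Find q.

The plane through A_1, A_2, A_3 has equation 1484x + 392y − 1428z = 2772.
Substituting A_4: (392)q + (35700) = 2772, so q = -84.

-84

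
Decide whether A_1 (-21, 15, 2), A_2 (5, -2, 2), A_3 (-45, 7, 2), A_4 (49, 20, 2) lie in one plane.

Yes

The four points are coplanar iff the 3×3 determinant with rows A_1A_2, A_1A_3, A_1A_4 is zero.
Rows: (26, -17, 0), (-24, -8, 0), (70, 5, 0).
Expanding along the first row: (26)(0) − (-17)(0) + (0)(440) = 0.
Zero determinant ⇒ coplanar.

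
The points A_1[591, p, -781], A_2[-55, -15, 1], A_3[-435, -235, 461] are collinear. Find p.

359

Direction A_2A_3 = (-380, -220, 460). From the x-coordinate of A_1, the parameter along the line is τ = (591 − (-55))/(-380) = -17/10.
Then p = (-15) + (-17/10)·(-220) = 359.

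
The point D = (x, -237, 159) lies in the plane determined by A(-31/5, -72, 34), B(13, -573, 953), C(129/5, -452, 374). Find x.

The plane through A, B, C has equation 178880x + 22880y + 8736z = -2459392.
Substituting D: (178880)x + (-4033536) = -2459392, so x = 44/5.

44/5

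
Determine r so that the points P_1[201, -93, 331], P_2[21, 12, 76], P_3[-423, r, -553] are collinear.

271

Collinearity requires P_1P_2 × P_1P_3 = 0; each component is linear in r.
The x-component gives (255)r + (-69105) = 0, so r = 271.
The remaining components then also vanish.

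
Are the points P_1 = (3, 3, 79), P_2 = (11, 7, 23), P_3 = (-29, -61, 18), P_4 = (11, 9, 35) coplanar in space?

No

A normal to the plane through P_1, P_2, P_3 is n = P_1P_2 × P_1P_3 = (-3828, 2280, -384).
The plane has equation n·P = -34980. For P_4: n·P_4 = -35028.
-35028 ≠ -34980, so P_4 is off the plane.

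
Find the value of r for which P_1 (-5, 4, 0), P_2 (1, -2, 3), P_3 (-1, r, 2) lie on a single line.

Collinearity requires P_1P_2 × P_1P_3 = 0; each component is linear in r.
The x-component gives (-3)r + (0) = 0, so r = 0.
The remaining components then also vanish.

0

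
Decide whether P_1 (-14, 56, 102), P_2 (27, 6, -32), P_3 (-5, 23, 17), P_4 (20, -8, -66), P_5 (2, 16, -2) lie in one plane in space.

The plane through P_1, P_2, P_3 has normal n = P_1P_2 × P_1P_3 = (-172, 2279, -903) and equation n·P = 37926.
Checking the remaining points: n·P_4 = 37926, n·P_5 = 37926.
All equal 37926, so all 5 points lie in one plane.

Yes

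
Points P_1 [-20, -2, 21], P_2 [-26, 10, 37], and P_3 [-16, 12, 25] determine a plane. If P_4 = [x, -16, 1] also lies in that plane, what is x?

-12

A normal to the plane is n = P_1P_2 × P_1P_3 = (-176, 88, -132).
P_4 lies in the plane iff n · P_1P_4 = 0.
This gives (-176)x + (-2112) = 0, so x = -12.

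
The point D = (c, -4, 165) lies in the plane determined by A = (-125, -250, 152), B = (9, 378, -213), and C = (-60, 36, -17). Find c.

A normal to the plane is n = AB × AC = (-1742, -1079, -2496).
D lies in the plane iff n · AD = 0.
This gives (-1742)c + (-515632) = 0, so c = -296.

-296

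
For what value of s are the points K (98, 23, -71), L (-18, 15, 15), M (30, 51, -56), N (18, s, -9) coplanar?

15

The points are coplanar iff KL · (KM × KN) = 0.
Expanding, this is linear in s: (-4108)s + (61620) = 0.
So s = 15.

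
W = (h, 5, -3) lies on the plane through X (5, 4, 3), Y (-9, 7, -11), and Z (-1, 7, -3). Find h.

Coplanarity requires XY · (XZ × XW) = 0.
XY = (-14, 3, -14), XZ = (-6, 3, -6); the triple product is linear in h with coefficient 24 and constant term 24.
Setting it to zero: h = -1.

-1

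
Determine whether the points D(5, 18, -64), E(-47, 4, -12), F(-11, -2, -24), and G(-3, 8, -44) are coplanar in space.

Yes

A normal to the plane through D, E, F is n = DE × DF = (480, 1248, 816).
The plane has equation n·P = -27360. For G: n·G = -27360.
Equal, so G lies in the plane and all four are coplanar.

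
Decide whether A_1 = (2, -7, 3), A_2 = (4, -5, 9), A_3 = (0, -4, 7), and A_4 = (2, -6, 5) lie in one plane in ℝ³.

Yes

A normal to the plane through A_1, A_2, A_3 is n = A_1A_2 × A_1A_3 = (-10, -20, 10).
The plane has equation n·P = 150. For A_4: n·A_4 = 150.
Equal, so A_4 lies in the plane and all four are coplanar.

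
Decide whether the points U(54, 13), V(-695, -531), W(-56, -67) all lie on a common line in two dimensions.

No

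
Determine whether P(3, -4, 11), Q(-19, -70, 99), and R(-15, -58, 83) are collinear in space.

Yes

PQ = (-22, -66, 88), PR = (-18, -54, 72).
Each component of PR is 9/11 times the corresponding component of PQ, so PR = 9/11·PQ and the points are collinear.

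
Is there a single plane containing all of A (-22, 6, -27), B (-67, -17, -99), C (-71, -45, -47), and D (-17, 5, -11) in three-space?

Yes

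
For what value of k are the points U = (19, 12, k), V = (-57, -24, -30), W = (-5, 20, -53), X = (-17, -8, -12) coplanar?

-7

Coplanarity ⇔ det[UV; UW; UX] = 0.
Expanding, this is linear in k: (928)k + (6496) = 0.
So k = -7.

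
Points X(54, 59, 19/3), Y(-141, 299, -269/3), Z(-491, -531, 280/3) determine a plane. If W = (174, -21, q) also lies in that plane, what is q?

Coplanarity requires XY · (XZ × XW) = 0.
XY = (-195, 240, -96), XZ = (-545, -590, 87); the triple product is linear in q with coefficient 245850 and constant term -11391050.
Setting it to zero: q = 139/3.

139/3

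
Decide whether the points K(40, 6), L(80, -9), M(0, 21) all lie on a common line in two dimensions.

Yes

KL = (40, -15), KM = (-40, 15).
Twice the signed area of △KLM is (40)(15) − (-15)(-40) = 0.
The triangle is degenerate (zero area), so the points are collinear.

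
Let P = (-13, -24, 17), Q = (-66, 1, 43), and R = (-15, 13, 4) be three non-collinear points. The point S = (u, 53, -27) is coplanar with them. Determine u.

A normal to the plane is n = PQ × PR = (-1287, -741, -1911).
S lies in the plane iff n · PS = 0.
This gives (-1287)u + (10296) = 0, so u = 8.

8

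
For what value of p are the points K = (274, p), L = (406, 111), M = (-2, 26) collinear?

167/2

The three points are collinear iff det[KL; KM] = 0.
This determinant is linear in p: (-408)p + (34068) = 0, so p = 167/2.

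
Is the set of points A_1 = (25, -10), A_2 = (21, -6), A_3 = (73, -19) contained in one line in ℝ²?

No

A_1A_2 = (-4, 4), A_1A_3 = (48, -9).
det[A_1A_2; A_1A_3] = (-4)(-9) − (4)(48) = -156.
The determinant is nonzero, so they are not collinear.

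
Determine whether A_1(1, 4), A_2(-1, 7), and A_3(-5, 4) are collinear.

No

A_1A_2 = (-2, 3), A_1A_3 = (-6, 0).
Twice the signed area of △A_1A_2A_3 is (-2)(0) − (3)(-6) = 18.
The area is nonzero, so the three points are not collinear.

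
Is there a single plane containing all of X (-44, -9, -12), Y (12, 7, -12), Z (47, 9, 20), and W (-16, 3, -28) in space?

The four points are coplanar iff the 3×3 determinant with rows XY, XZ, XW is zero.
Rows: (56, 16, 0), (91, 18, 32), (28, 12, -16).
Expanding along the first row: (56)(-672) − (16)(-2352) + (0)(588) = 0.
Zero determinant ⇒ coplanar.

Yes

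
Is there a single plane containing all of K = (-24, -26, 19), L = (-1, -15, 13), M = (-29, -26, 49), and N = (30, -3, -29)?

The four points are coplanar iff the 3×3 determinant with rows KL, KM, KN is zero.
Rows: (23, 11, -6), (-5, 0, 30), (54, 23, -48).
Expanding along the first row: (23)(-690) − (11)(-1380) + (-6)(-115) = 0.
Zero determinant ⇒ coplanar.

Yes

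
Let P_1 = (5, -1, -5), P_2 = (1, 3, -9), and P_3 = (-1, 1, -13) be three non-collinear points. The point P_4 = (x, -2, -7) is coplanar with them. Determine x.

4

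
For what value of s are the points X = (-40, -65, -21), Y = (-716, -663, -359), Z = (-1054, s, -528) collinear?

Collinearity requires XY × XZ = 0; each component is linear in s.
The x-component gives (338)s + (325156) = 0, so s = -962.
The remaining components then also vanish.

-962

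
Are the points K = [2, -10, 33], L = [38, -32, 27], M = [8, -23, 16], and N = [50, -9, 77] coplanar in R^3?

The four points are coplanar iff the 3×3 determinant with rows KL, KM, KN is zero.
Rows: (36, -22, -6), (6, -13, -17), (48, 1, 44).
Expanding along the first row: (36)(-555) − (-22)(1080) + (-6)(630) = 0.
Zero determinant ⇒ coplanar.

Yes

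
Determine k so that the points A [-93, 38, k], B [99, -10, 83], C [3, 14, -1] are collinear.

Direction BC = (-96, 24, -84). From the x-coordinate of A, the parameter along the line is τ = (-93 − 99)/(-96) = 2.
Then k = 83 + 2·(-84) = -85.

-85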